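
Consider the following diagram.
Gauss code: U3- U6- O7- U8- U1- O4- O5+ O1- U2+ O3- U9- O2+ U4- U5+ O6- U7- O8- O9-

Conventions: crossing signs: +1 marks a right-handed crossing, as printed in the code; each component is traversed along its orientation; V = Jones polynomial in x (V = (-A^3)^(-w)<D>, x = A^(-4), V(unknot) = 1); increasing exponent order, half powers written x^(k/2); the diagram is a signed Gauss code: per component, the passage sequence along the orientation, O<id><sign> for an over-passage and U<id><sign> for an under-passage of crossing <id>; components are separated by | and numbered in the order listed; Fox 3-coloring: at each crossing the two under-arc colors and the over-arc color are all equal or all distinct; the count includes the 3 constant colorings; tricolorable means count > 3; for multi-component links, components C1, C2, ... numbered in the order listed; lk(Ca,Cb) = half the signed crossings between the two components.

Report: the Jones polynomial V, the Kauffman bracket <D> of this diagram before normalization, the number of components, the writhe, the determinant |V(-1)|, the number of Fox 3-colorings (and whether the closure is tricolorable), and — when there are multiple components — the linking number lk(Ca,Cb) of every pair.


Jones polynomial: V(x) = -x^-6 + x^-5 - x^-4 + 2x^-3 - x^-2 + x^-1
<D> = -A^-11 + A^-7 - 2A^-3 + A - A^5 + A^9; writhe -5
components 1, writhe -5 (9 crossings)
3-colorings: 3 of 3^9, det 7 — not tricolorable
note: w = -5 (over 9 crossings) is diagram-only; (-A^3)^(5) removes it from V


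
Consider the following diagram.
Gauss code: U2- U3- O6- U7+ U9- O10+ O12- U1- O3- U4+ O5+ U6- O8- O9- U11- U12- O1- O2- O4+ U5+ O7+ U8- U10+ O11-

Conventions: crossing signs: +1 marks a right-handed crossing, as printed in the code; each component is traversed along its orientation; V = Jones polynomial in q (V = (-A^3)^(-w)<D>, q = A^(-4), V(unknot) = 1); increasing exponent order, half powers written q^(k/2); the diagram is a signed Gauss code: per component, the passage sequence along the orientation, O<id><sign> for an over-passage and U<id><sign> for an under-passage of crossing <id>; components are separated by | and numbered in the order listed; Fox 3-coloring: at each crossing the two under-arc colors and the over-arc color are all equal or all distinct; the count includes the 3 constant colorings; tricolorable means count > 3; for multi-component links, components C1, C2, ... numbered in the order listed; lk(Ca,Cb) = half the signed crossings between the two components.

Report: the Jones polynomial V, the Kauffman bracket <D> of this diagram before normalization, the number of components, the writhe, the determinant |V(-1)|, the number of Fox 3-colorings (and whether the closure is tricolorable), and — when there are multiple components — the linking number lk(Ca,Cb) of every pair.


V(q) = q^-7 - 2q^-6 + 2q^-5 - 3q^-4 + 3q^-3 - 2q^-2 + 2q^-1
bracket: 2A^-8 - 2A^-4 + 3 - 3A^4 + 2A^8 - 2A^12 + A^16, w = -4
1 component, writhe -4, over 12 crossings
det 15, colorings 9 of 3^12 — tricolorable
observation: w = -4 shifts under R1 moves; the (-A^3)^(4) factor cancels that in V


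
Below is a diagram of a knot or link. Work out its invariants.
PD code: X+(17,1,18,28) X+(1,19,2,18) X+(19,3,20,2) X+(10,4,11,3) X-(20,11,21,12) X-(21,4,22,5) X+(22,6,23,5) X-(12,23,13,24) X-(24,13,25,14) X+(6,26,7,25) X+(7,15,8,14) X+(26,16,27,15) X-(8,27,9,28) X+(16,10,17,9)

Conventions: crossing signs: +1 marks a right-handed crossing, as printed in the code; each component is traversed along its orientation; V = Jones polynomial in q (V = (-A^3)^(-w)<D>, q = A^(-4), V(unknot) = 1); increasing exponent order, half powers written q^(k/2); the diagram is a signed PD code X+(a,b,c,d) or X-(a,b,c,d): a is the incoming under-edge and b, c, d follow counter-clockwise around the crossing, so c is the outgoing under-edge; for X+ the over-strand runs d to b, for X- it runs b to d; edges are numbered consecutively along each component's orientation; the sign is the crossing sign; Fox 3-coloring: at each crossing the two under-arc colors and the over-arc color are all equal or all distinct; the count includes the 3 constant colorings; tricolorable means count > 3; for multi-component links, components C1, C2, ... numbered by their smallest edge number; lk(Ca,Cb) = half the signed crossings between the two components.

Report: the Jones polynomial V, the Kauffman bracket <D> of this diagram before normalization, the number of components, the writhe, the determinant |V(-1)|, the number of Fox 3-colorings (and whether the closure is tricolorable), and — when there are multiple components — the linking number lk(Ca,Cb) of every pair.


V = 2q - 2q^2 + 3q^3 - 3q^4 + 2q^5 - 2q^6 + q^7
<D> = A^-16 - 2A^-12 + 2A^-8 - 3A^-4 + 3 - 2A^4 + 2A^8 (w = +4)
1 component over 14 crossings, w = +4
9 Fox colorings among 3^14, |V(-1)| = 15: tricolorable
why: V spans 6 powers of q: at least 6 crossings in any diagram


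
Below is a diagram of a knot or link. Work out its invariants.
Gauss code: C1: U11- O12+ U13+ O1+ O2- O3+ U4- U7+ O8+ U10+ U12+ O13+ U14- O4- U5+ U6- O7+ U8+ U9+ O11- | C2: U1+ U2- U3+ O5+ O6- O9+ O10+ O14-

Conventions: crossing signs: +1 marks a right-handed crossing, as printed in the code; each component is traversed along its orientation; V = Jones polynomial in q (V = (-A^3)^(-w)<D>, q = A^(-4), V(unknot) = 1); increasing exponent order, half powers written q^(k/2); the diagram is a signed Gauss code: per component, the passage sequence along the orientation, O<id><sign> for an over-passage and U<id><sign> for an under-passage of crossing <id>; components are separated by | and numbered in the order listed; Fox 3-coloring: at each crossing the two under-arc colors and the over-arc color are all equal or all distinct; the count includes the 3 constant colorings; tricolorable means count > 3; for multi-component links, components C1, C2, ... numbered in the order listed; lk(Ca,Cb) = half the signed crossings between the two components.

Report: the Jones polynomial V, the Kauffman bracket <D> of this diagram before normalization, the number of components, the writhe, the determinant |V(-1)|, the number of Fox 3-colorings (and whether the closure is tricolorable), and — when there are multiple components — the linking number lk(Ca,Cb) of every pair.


V(q) = -q^(3/2) - 2q^(7/2) + q^(9/2) - q^(11/2) + q^(13/2)
bracket: A^-14 - A^-10 + A^-6 - 2A^-2 - A^6, w = +4
2 components, writhe +4, over 14 crossings
lk(C1,C2) = +1
det 6, colorings 9 of 3^14 — tricolorable
observation: span 5 respects span(V) <= c + mu - 1 = 15 for this 2-component diagram


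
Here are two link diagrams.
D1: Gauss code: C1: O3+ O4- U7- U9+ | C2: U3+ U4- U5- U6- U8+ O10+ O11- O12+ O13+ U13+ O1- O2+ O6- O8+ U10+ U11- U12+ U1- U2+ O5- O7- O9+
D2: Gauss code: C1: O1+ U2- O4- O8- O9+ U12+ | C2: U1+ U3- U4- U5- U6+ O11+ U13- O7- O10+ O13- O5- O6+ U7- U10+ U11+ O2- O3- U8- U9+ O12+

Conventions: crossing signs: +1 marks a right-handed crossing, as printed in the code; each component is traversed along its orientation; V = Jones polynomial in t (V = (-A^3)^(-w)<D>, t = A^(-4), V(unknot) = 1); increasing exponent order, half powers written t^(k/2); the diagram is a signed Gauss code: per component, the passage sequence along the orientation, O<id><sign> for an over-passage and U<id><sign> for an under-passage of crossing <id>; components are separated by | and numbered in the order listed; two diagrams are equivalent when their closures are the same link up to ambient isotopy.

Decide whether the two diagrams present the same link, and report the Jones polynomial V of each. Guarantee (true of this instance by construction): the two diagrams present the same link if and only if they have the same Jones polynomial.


same link: yes
V(D1) = -t^(-1/2) - t^(1/2)  [13 crossings, <D> = A + A^5, w = +1]
D2 (bracket A^-5 + A^-1; 13 crossings at w = -1): V = -t^(-1/2) - t^(1/2)
note: from 13 to 13 crossings by R-moves: one link, two diagrams


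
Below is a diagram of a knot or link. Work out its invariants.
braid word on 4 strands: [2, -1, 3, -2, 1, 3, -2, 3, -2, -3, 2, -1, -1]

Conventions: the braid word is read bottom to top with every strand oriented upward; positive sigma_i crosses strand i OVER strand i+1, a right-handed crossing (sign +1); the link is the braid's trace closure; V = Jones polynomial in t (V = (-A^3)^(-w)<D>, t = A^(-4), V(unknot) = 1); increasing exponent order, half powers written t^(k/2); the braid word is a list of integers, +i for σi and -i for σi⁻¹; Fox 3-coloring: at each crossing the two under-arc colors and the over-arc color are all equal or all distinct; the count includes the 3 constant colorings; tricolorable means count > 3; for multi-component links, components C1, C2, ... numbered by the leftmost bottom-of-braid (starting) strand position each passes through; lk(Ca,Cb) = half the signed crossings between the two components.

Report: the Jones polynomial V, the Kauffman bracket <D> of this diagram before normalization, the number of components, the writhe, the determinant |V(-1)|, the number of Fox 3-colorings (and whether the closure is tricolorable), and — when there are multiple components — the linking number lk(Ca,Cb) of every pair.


V = t^-6 - 4t^-5 + 7t^-4 - 10t^-3 + 13t^-2 - 13t^-1 + 13 - 10t + 6t^2 - 3t^3 + t^4
<D> = -A^-19 + 3A^-15 - 6A^-11 + 10A^-7 - 13A^-3 + 13A - 13A^5 + 10A^9 - 7A^13 + 4A^17 - A^21 (w = -1)
1 component over 13 crossings, w = -1
9 Fox colorings among 3^13, |V(-1)| = 81: tricolorable
why: the span of V is 10, forcing >= 10 crossings in any diagram


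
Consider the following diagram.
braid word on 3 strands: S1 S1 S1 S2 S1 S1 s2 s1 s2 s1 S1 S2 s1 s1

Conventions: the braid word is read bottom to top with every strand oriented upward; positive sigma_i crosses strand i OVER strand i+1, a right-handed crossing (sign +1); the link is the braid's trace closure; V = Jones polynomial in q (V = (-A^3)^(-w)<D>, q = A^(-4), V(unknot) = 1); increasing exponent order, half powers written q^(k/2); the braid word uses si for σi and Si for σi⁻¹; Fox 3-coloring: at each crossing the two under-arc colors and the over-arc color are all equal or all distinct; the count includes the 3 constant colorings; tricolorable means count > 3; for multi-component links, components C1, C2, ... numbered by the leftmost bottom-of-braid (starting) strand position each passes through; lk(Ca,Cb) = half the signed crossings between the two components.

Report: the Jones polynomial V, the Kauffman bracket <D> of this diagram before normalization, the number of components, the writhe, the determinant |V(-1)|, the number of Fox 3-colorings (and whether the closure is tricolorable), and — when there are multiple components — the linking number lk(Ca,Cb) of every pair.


Jones polynomial: V(q) = q^-3 + q^-2 + q^-1 + 1
<D> = A^-6 + A^-2 + A^2 + A^6; writhe -2
components 3, writhe -2 (14 crossings)
linking number lk(C1,C2) = 0
lk(C1,C3): 0
lk(C2,C3) = -1
3-colorings: 9 of 3^14, det 0 — tricolorable
note: summing lk over 3 pairs gives -1


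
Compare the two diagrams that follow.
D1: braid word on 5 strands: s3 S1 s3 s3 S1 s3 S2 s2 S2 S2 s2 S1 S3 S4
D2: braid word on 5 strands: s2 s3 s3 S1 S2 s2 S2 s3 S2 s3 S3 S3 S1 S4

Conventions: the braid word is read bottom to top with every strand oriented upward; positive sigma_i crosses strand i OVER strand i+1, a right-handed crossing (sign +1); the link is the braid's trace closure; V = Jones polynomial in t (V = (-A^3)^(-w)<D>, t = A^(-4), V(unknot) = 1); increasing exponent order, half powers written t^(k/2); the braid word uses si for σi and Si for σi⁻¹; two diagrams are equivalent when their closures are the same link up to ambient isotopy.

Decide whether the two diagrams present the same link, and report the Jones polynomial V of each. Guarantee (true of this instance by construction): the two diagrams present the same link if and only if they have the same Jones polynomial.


same link: no
V(D1) = -t^-3 + t^-2 - t^-1 + 3 - t + t^2 - t^3  [14 crossings, <D> = -A^-18 + A^-14 - A^-10 + 3A^-6 - A^-2 + A^2 - A^6, w = -2]
D2 (bracket -A^-18 + 3A^-14 - 3A^-10 + 4A^-6 - 4A^-2 + 3A^2 - 2A^6 + A^10; 14 crossings at w = -2): V = t^-4 - 2t^-3 + 3t^-2 - 4t^-1 + 4 - 3t + 3t^2 - t^3
note: V(t) takes 2 values over 2 diagrams, fixing the grouping


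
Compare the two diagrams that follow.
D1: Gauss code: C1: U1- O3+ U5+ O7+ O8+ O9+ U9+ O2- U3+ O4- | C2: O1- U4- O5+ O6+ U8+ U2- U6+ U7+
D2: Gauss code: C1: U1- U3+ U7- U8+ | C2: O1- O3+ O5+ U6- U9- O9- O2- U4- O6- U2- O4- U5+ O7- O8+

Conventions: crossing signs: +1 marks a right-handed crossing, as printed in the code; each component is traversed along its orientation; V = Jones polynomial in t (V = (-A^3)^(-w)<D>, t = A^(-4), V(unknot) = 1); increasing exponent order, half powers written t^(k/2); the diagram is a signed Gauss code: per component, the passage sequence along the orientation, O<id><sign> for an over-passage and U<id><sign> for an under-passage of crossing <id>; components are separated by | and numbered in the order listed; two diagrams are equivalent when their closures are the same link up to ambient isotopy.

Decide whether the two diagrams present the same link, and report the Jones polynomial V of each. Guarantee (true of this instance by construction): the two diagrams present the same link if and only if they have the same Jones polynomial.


equivalent: no
V(D1) = -t^(-3/2) + t^(-1/2) - 2t^(1/2) + t^(3/2) - 2t^(5/2) + t^(7/2)  (w +3, c 9, <D> = -A^-5 + 2A^-1 - A^3 + 2A^7 - A^11 + A^15)
V(D2) = t^(-9/2) - t^(-5/2) - t^(-3/2) - t^(-1/2)  (w -3, c 9, <D> = A^-7 + A^-3 + A - A^9)
why: comparing 2 Jones polynomials yields 2 groups


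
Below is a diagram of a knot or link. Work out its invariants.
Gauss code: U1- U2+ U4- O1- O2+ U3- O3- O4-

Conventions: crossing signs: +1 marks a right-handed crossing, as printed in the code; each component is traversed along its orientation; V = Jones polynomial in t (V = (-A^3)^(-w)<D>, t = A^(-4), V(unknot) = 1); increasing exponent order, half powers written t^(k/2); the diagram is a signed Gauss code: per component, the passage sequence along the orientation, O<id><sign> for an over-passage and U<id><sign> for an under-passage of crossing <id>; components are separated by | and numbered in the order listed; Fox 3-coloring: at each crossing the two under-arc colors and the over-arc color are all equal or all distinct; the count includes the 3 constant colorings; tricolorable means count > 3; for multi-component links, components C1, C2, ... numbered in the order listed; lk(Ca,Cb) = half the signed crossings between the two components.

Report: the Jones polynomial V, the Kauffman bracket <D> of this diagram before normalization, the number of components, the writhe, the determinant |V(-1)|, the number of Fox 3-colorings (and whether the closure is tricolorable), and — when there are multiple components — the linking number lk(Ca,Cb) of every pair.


V = 1
<D> = A^-6 (w = -2)
1 component over 4 crossings, w = -2
3 Fox colorings among 3^4, |V(-1)| = 1: not tricolorable
why: w = -2 shifts under R1 moves; the (-A^3)^(2) factor cancels that in V


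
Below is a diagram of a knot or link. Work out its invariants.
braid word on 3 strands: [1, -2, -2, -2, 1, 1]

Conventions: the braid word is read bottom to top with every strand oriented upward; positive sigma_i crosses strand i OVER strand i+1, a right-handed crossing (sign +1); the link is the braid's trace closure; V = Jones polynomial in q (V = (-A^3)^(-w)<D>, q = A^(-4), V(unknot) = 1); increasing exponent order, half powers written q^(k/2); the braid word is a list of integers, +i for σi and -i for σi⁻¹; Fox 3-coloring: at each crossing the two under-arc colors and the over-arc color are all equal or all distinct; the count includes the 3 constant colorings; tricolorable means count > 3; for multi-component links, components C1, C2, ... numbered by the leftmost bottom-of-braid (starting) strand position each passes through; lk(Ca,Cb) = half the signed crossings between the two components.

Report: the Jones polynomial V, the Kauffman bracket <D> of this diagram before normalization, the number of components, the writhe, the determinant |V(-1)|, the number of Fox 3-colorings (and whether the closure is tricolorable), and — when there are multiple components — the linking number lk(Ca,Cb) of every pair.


V = -q^-3 + q^-2 - q^-1 + 3 - q + q^2 - q^3
<D> = -A^-12 + A^-8 - A^-4 + 3 - A^4 + A^8 - A^12 (w = 0)
1 component over 6 crossings, w = 0
27 Fox colorings among 3^6, |V(-1)| = 9: tricolorable
why: det 9 = |V(-1)|; divisible by 3, so tricolorable


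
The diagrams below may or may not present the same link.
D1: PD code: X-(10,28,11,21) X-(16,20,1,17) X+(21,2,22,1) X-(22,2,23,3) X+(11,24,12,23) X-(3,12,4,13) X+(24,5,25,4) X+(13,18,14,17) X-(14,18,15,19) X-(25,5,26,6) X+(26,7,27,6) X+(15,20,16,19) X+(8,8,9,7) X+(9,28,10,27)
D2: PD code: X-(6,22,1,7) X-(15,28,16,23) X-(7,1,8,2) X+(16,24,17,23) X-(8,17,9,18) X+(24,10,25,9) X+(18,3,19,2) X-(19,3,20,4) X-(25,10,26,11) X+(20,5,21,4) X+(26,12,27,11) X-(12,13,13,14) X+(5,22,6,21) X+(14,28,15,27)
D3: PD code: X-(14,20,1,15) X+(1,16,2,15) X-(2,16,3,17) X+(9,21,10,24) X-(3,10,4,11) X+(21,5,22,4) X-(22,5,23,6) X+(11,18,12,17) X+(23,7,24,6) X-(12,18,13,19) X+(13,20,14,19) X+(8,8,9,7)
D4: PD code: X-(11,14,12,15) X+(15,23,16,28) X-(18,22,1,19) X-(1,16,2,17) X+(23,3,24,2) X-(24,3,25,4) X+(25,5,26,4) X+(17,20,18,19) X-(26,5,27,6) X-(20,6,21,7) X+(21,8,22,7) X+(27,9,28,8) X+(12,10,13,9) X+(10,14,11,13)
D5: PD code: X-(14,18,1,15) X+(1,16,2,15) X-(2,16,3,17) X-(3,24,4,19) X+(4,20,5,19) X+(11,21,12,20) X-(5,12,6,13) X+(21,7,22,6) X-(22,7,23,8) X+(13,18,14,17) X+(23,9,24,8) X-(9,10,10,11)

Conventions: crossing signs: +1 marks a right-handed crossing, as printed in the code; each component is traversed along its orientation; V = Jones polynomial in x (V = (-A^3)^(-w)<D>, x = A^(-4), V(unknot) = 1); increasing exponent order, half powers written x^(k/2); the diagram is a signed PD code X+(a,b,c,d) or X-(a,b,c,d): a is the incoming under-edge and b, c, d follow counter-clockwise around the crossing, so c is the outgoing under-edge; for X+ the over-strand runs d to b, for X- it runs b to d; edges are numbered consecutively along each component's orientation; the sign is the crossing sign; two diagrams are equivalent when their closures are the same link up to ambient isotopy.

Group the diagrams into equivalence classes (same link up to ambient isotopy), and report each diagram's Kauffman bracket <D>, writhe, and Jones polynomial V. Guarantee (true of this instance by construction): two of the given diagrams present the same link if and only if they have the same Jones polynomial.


equivalence classes: {D1, D2, D3, D4, D5}
D1 (bracket A^-6 + A^-2 + A^2 + A^6; 14 crossings at w = +2): V = 1 + x + x^2 + x^3
V(D2) = 1 + x + x^2 + x^3  [14 crossings, <D> = A^-12 + A^-8 + A^-4 + 1, w = 0]
V(D3) = 1 + x + x^2 + x^3  [12 crossings, <D> = A^-6 + A^-2 + A^2 + A^6, w = +2]
V(D4) = 1 + x + x^2 + x^3  (w +2, c 14, <D> = A^-6 + A^-2 + A^2 + A^6)
D5 (bracket A^-12 + A^-8 + A^-4 + 1; 12 crossings at w = 0): V = 1 + x + x^2 + x^3
key observation: all 5 diagrams share one V(x), hence one class


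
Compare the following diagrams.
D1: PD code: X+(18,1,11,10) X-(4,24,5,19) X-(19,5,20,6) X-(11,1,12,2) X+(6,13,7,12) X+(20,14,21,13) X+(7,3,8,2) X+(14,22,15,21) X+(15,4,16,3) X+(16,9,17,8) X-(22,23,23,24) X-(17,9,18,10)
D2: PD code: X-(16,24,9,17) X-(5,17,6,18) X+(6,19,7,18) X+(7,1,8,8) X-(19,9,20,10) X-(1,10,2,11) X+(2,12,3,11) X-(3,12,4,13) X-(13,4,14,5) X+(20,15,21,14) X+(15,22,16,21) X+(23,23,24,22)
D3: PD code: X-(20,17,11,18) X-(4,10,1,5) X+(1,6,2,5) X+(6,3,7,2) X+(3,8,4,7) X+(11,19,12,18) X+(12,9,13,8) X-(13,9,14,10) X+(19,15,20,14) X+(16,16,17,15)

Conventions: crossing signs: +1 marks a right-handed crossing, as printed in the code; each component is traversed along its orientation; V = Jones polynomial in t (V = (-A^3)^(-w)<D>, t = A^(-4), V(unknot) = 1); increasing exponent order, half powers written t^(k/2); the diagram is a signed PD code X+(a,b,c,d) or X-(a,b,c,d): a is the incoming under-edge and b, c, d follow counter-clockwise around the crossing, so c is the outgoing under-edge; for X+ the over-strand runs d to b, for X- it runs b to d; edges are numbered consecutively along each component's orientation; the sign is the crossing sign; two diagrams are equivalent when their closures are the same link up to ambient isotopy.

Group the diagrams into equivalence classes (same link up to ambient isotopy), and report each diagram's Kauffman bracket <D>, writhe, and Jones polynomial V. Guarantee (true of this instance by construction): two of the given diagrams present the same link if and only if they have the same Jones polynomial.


classes: {D1} | {D2} | {D3}
V(D1) = 2 + t^2 + t^4  [12 crossings, <D> = A^-10 + A^-2 + 2A^6, w = +2]
V(D2) = t^-3 + t^-2 + t^-1 + 1  (w 0, c 12, <D> = 1 + A^4 + A^8 + A^12)
V(D3) = 1 + t + t^2 + t^3  [10 crossings, <D> = 1 + A^4 + A^8 + A^12, w = +4]
note: V(t) takes 3 values over 3 diagrams, fixing the grouping


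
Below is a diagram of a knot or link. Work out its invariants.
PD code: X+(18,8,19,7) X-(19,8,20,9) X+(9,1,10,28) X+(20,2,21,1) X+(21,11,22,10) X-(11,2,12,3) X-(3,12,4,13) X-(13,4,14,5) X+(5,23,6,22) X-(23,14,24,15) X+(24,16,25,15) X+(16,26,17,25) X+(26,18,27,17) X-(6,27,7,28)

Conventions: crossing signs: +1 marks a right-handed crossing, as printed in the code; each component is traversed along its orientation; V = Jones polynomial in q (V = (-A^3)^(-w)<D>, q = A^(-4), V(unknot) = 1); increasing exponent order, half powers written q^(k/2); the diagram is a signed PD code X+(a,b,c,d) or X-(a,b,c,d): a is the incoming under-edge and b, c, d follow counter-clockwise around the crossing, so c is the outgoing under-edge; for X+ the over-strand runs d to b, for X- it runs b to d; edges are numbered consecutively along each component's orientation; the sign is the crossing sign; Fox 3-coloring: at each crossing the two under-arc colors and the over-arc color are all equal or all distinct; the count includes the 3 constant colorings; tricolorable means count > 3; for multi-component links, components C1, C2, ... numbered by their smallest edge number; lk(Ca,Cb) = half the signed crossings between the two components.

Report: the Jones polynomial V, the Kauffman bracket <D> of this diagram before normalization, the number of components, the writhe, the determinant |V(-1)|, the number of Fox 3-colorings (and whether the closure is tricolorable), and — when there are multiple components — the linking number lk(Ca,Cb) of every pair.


Jones polynomial: V(q) = -q^-1 + 2 - q + 2q^2 - q^3 + q^4 - q^5
<D> = -A^-14 + A^-10 - A^-6 + 2A^-2 - A^2 + 2A^6 - A^10; writhe +2
components 1, writhe +2 (14 crossings)
3-colorings: 9 of 3^14, det 9 — tricolorable
note: w = +2 shifts under R1 moves; the (-A^3)^(-2) factor cancels that in V


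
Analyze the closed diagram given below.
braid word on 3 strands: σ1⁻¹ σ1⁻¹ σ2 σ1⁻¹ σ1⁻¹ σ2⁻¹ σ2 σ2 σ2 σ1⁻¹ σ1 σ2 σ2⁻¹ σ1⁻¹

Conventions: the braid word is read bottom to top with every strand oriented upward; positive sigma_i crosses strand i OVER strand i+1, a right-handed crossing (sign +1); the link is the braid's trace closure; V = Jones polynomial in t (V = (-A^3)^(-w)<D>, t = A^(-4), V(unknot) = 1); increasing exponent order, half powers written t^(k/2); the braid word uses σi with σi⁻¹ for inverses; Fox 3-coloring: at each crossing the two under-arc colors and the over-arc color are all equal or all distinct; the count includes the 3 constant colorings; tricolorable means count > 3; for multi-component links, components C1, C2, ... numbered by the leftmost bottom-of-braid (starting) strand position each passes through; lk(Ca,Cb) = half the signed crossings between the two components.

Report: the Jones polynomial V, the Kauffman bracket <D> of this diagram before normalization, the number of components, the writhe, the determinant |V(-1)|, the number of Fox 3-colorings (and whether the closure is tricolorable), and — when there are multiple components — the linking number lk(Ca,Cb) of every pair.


V = -t^-6 + 2t^-5 - 4t^-4 + 5t^-3 - 4t^-2 + 5t^-1 - 3 + 2t - t^2
<D> = -A^-14 + 2A^-10 - 3A^-6 + 5A^-2 - 4A^2 + 5A^6 - 4A^10 + 2A^14 - A^18 (w = -2)
1 component over 14 crossings, w = -2
9 Fox colorings among 3^14, |V(-1)| = 27: tricolorable
why: w = -2 (over 14 crossings) is diagram-only; (-A^3)^(2) removes it from V


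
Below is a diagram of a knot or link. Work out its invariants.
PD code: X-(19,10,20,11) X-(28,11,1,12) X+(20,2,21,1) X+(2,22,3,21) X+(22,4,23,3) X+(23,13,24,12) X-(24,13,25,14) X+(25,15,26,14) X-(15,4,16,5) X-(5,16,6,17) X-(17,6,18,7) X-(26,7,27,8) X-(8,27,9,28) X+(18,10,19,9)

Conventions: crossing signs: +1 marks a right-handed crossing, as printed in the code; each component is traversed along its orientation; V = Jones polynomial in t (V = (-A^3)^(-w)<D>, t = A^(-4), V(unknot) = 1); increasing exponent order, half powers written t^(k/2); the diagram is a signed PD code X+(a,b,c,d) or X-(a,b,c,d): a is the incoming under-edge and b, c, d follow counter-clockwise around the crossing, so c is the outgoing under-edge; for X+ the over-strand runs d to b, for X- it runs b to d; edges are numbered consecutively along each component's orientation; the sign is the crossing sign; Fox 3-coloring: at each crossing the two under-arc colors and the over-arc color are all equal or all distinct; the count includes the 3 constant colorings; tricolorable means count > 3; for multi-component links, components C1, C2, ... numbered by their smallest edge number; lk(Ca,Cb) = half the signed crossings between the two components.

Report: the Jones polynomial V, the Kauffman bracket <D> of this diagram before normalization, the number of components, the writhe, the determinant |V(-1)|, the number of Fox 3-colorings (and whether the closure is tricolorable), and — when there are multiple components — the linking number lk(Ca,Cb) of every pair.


V = -t^-6 + 2t^-5 - 4t^-4 + 5t^-3 - 4t^-2 + 5t^-1 - 3 + 2t - t^2
<D> = -A^-14 + 2A^-10 - 3A^-6 + 5A^-2 - 4A^2 + 5A^6 - 4A^10 + 2A^14 - A^18 (w = -2)
1 component over 14 crossings, w = -2
9 Fox colorings among 3^14, |V(-1)| = 27: tricolorable
why: V spans 8 powers of t: at least 8 crossings in any diagram


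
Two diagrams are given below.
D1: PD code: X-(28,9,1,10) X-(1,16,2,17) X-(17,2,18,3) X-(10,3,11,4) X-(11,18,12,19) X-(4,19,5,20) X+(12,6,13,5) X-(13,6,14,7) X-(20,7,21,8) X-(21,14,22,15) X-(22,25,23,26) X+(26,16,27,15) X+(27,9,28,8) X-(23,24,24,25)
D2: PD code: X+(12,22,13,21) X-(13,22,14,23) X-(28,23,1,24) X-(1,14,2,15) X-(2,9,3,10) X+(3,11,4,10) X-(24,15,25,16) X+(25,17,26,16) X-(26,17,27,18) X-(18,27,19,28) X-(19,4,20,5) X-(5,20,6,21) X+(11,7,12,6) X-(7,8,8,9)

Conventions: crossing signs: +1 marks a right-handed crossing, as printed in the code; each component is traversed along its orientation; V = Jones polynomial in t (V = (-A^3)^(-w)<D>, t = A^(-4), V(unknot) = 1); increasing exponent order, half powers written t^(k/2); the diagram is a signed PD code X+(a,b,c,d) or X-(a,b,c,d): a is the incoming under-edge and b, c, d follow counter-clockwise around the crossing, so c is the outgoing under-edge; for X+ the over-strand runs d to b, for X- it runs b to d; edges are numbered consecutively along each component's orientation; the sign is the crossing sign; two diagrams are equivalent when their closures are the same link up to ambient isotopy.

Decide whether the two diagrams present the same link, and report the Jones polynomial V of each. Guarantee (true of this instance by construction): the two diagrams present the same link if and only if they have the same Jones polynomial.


same link: yes
V(D1) = -t^-7 + t^-6 - t^-5 + t^-4 + t^-2  [14 crossings, <D> = A^-16 + A^-8 - A^-4 + 1 - A^4, w = -8]
D2 (bracket A^-10 + A^-2 - A^2 + A^6 - A^10; 14 crossings at w = -6): V = -t^-7 + t^-6 - t^-5 + t^-4 + t^-2
note: one V(t) for all 2 diagrams — one class (guaranteed)


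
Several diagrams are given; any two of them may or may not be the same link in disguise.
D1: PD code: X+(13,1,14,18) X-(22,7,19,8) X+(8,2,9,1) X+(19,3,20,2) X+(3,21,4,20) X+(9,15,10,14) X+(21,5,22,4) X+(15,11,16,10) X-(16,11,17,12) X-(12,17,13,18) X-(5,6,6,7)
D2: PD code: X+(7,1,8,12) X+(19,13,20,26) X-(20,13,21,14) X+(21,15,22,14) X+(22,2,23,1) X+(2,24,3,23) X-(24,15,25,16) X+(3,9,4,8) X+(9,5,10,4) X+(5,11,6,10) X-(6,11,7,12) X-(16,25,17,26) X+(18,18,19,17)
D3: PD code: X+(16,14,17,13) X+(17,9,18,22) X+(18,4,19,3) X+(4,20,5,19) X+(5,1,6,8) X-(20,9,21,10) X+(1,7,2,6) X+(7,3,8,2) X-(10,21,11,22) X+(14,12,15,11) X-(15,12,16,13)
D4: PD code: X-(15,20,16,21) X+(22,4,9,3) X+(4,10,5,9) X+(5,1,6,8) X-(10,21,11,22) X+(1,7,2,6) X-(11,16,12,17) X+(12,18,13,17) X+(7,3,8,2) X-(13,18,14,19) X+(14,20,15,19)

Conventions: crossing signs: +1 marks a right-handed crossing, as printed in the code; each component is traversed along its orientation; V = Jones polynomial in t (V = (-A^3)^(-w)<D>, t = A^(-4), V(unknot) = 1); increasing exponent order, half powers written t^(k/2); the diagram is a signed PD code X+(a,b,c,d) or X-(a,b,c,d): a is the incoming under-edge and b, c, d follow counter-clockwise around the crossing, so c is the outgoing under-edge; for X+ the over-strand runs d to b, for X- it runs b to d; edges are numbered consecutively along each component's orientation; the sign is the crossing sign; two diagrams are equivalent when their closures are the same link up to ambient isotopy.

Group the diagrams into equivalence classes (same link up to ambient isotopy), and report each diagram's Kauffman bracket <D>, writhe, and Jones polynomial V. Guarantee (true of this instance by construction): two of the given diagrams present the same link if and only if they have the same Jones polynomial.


grouping into links: {D1} | {D2, D3, D4}
V(D1) = -t^(1/2) - t^(5/2)  (w +3, c 11, <D> = A^-1 + A^7)
D2 (bracket -A^-11 + A^-7 - A^-3 + 2A + A^9; 13 crossings at w = +5): V = -t^(3/2) - 2t^(7/2) + t^(9/2) - t^(11/2) + t^(13/2)
V(D3) = -t^(3/2) - 2t^(7/2) + t^(9/2) - t^(11/2) + t^(13/2)  (w +5, c 11, <D> = -A^-11 + A^-7 - A^-3 + 2A + A^9)
V(D4) = -t^(3/2) - 2t^(7/2) + t^(9/2) - t^(11/2) + t^(13/2)  [11 crossings, <D> = -A^-17 + A^-13 - A^-9 + 2A^-5 + A^3, w = +3]
why: 2 values of V(t) split the 4 diagrams


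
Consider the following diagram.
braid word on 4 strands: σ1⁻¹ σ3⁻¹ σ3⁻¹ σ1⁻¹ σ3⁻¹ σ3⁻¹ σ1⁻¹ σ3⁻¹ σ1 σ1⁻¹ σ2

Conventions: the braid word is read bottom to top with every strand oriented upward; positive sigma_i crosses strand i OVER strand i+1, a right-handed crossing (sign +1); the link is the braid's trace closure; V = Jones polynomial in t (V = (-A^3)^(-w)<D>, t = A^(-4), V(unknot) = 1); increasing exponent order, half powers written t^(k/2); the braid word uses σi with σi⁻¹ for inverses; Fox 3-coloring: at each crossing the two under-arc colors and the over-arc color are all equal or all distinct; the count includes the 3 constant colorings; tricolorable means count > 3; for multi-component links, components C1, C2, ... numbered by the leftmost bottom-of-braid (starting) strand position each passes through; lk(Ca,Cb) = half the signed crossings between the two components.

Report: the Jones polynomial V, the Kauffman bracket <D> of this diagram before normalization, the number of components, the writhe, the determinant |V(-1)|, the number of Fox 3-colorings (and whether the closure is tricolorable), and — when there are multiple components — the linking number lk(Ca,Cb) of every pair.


Jones polynomial: V(t) = t^-11 - 2t^-10 + 2t^-9 - 3t^-8 + 2t^-7 - 2t^-6 + 2t^-5 + t^-3
<D> = -A^-9 - 2A^-1 + 2A^3 - 2A^7 + 3A^11 - 2A^15 + 2A^19 - A^23; writhe -7
components 1, writhe -7 (11 crossings)
3-colorings: 9 of 3^11, det 15 — tricolorable
note: inverse pairs cancel, leaving σ1⁻¹ σ3⁻¹ σ3⁻¹ σ1⁻¹ σ3⁻¹ σ3⁻¹ σ1⁻¹ σ3⁻¹ σ2


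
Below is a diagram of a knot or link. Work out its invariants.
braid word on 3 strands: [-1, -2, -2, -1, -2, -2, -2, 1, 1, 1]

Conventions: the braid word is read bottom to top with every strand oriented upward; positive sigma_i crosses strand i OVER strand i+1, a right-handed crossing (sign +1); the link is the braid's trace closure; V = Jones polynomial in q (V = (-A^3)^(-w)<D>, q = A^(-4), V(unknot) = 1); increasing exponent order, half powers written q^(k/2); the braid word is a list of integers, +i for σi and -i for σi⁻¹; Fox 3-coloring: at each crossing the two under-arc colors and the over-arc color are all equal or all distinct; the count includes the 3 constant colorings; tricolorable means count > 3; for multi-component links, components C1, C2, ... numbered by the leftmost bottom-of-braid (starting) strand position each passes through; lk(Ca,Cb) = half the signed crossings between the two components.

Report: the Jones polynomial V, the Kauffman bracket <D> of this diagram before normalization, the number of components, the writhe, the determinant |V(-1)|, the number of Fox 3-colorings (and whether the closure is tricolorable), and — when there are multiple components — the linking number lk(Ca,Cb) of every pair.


V = -q^-6 + q^-5 - q^-4 + 2q^-3 - q^-2 + q^-1
<D> = A^-8 - A^-4 + 2 - A^4 + A^8 - A^12 (w = -4)
1 component over 10 crossings, w = -4
3 Fox colorings among 3^10, |V(-1)| = 7: not tricolorable
why: w = -4 shifts under R1 moves; the (-A^3)^(4) factor cancels that in V


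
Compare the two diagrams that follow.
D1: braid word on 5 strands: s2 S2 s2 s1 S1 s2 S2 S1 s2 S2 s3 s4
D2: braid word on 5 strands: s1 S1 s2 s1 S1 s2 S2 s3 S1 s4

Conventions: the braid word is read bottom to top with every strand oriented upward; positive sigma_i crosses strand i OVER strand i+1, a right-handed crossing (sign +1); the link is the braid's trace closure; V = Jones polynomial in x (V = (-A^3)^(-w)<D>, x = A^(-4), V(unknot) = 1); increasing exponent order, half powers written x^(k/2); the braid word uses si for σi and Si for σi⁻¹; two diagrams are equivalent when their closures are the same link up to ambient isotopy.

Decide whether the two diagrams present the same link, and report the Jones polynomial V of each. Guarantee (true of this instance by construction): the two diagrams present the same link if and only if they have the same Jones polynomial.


same link: yes
V(D1) = 1  [12 crossings, <D> = A^6, w = +2]
V(D2) = 1  (w +2, c 10, <D> = A^6)
note: from 12 to 10 crossings by R-moves: one link, two diagrams


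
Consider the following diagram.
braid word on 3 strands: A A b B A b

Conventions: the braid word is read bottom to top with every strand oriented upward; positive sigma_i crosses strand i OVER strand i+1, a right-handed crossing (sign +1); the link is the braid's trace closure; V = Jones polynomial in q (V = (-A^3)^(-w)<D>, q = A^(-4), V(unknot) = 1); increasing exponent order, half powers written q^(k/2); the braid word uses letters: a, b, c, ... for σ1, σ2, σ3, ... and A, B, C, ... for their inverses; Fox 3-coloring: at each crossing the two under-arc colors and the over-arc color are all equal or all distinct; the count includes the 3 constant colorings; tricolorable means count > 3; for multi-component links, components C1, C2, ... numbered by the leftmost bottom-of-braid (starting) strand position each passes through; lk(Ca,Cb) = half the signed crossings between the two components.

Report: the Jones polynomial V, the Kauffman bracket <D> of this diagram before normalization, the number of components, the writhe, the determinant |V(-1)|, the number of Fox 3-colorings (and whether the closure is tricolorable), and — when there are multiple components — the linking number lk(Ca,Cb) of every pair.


V = -q^-4 + q^-3 + q^-1
<D> = A^-2 + A^6 - A^10 (w = -2)
1 component over 6 crossings, w = -2
9 Fox colorings among 3^6, |V(-1)| = 3: tricolorable
why: the span of V is 3, forcing >= 3 crossings in any diagram


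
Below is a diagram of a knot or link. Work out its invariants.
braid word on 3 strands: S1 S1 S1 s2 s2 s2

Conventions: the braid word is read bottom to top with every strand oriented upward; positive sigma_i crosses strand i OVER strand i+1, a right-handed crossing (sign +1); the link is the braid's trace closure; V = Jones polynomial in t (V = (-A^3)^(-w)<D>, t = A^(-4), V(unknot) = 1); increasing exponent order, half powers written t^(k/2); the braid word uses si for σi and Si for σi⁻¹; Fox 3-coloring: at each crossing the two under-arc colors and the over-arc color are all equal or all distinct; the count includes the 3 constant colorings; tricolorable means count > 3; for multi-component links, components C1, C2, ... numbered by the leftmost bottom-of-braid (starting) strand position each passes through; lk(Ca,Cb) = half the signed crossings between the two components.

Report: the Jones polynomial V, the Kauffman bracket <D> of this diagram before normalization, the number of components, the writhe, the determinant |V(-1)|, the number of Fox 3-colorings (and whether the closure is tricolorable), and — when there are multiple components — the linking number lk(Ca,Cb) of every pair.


Jones polynomial: V(t) = -t^-3 + t^-2 - t^-1 + 3 - t + t^2 - t^3
<D> = -A^-12 + A^-8 - A^-4 + 3 - A^4 + A^8 - A^12; writhe 0
components 1, writhe 0 (6 crossings)
3-colorings: 27 of 3^6, det 9 — tricolorable
note: palindromic: swapping t for 1/t fixes V


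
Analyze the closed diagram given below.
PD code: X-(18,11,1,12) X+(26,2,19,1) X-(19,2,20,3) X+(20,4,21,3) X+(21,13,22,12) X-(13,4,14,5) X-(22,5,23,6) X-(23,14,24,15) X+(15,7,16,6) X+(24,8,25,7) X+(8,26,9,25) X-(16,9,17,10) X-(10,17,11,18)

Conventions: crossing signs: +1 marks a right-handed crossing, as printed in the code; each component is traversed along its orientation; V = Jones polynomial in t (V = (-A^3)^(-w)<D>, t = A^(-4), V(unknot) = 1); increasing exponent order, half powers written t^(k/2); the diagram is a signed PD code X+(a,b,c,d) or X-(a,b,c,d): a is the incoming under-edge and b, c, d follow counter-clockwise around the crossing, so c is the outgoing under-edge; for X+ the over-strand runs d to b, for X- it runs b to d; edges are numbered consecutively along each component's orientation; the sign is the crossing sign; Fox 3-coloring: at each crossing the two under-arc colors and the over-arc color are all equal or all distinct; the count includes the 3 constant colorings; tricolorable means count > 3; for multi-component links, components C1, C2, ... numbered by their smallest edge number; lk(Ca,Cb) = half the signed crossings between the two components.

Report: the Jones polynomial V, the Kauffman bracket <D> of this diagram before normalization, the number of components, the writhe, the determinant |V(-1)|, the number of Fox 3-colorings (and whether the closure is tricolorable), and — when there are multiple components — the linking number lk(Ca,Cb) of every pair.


V(t) = t^(-7/2) - t^(-5/2) + t^(-3/2) - 2t^(-1/2) - t^(3/2)
bracket: A^-9 + 2A^-1 - A^3 + A^7 - A^11, w = -1
2 components, writhe -1, over 13 crossings
lk(C1,C2) = +1
det 6, colorings 9 of 3^13 — tricolorable
observation: span 5 respects span(V) <= c + mu - 1 = 14 for this 2-component diagram


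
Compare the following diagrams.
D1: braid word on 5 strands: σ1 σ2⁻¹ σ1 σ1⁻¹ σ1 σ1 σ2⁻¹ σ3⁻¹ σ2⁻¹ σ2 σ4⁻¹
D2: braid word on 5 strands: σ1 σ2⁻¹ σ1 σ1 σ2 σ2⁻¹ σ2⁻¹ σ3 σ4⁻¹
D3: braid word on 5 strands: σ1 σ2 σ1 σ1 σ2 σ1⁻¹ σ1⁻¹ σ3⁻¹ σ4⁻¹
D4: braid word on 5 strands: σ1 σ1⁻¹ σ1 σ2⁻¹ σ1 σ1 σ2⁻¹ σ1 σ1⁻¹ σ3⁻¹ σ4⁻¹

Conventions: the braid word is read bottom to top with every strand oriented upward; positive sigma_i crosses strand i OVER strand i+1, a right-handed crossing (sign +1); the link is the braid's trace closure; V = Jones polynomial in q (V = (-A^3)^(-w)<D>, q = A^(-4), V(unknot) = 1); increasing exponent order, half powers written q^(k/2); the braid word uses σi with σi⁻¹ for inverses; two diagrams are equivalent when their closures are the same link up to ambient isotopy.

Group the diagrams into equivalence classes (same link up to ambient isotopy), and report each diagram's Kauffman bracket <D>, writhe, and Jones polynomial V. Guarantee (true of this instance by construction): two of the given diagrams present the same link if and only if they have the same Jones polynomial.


classes: {D1, D2, D4} | {D3}
V(D1) = -q^(-3/2) + q^(-1/2) - 2q^(1/2) + q^(3/2) - 2q^(5/2) + q^(7/2)  [11 crossings, <D> = -A^-17 + 2A^-13 - A^-9 + 2A^-5 - A^-1 + A^3, w = -1]
D2 (bracket -A^-11 + 2A^-7 - A^-3 + 2A - A^5 + A^9; 9 crossings at w = +1): V = -q^(-3/2) + q^(-1/2) - 2q^(1/2) + q^(3/2) - 2q^(5/2) + q^(7/2)
D3 (bracket A^-15 + A^-7 - A^-3 + A; 9 crossings at w = +1): V = -q^(1/2) + q^(3/2) - q^(5/2) - q^(9/2)
V(D4) = -q^(-3/2) + q^(-1/2) - 2q^(1/2) + q^(3/2) - 2q^(5/2) + q^(7/2)  (w -1, c 11, <D> = -A^-17 + 2A^-13 - A^-9 + 2A^-5 - A^-1 + A^3)
note: 2 classes among 4 diagrams; unequal V(q) rules out equality
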